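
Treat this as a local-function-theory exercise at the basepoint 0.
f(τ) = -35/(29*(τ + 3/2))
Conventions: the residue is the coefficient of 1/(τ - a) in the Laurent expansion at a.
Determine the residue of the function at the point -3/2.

The residue is -35/29.

At the order-1 pole -3/2 set g(τ) = (τ - (-3/2))*f(τ) = -35/29.
Simple pole: residue = g(a) at a = -3/2, which is -35/29.


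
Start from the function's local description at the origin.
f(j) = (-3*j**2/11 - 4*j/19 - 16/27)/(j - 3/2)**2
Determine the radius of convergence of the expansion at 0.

The radius of convergence is 3/2.

Denominator factor (j - 3/2)^2: pole of order 2 at 3/2, modulus 3/2.
The radius of convergence is the smallest modulus among the singular points: 3/2.


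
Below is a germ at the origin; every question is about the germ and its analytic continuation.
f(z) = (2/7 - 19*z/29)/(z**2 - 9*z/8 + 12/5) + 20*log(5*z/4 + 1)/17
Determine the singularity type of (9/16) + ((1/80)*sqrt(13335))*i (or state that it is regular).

The point is a pole of order 1.

The denominator factor z**2 - 9*z/8 + 12/5 vanishes at (9/16) + ((1/80)*sqrt(13335))*i and appears to the power 1; the numerator there equals (-269/3248) - ((19/2320)*sqrt(13335))*i, nonzero, and no other factor vanishes.
The branch terms are analytic at this point.
Hence a pole whose order is the multiplicity, 1.


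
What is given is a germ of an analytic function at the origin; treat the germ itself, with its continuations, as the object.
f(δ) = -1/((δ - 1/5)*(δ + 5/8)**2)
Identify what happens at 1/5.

The denominator factor δ - 1/5 vanishes at 1/5 and appears to the power 1; the numerator there equals -1, nonzero, and no other factor vanishes.
Hence a pole whose order is the multiplicity, 1.

The point is a pole of order 1.


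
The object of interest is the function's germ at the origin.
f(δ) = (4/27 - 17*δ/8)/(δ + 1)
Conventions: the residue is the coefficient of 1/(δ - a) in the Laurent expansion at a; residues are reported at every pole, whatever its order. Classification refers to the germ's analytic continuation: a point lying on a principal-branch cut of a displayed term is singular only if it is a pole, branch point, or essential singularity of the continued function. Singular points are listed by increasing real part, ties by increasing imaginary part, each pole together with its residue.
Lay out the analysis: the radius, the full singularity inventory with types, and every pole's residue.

Denominator factor (δ + 1): pole of order 1 at -1, modulus 1.
The radius of convergence is the smallest modulus among the singular points: 1.
At the order-1 pole -1 set g(δ) = (δ - (-1))*f(δ) = 4/27 - 17*δ/8.
Simple pole: residue = g(a) at a = -1, which is 491/216.

Radius of convergence at 0: 1.
At -1: a pole of order 1; residue 491/216.


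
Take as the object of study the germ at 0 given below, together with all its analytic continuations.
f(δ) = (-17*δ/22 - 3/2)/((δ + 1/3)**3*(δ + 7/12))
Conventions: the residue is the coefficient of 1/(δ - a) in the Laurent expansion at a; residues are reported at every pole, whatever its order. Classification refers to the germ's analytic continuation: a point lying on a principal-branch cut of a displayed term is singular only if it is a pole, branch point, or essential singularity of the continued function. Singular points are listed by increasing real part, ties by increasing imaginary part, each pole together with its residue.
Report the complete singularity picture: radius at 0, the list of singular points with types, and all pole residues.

Radius of convergence at 0: 1/3.
At -7/12: a pole of order 1; residue 2216/33.
At -1/3: a pole of order 3; residue -2216/33.

Denominator factor (δ + 7/12): pole of order 1 at -7/12, modulus 7/12.
Denominator factor (δ + 1/3)^3: pole of order 3 at -1/3, modulus 1/3.
The radius of convergence is the smallest modulus among the singular points: 1/3.
At the order-1 pole -7/12 set g(δ) = (δ - (-7/12))*f(δ) = (-17*δ/22 - 3/2)/(δ + 1/3)**3.
Simple pole: residue = g(a) at a = -7/12, which is 2216/33.
At the order-3 pole -1/3 set g(δ) = (δ - (-1/3))^3*f(δ) = (-17*δ/22 - 3/2)/(δ + 7/12).
Order-3 pole: residue = g''(a)/2; g''(-1/3) = -4432/33, so the residue is -2216/33.
List the singular points by increasing real part (a conjugate pair: the negative imaginary part first).


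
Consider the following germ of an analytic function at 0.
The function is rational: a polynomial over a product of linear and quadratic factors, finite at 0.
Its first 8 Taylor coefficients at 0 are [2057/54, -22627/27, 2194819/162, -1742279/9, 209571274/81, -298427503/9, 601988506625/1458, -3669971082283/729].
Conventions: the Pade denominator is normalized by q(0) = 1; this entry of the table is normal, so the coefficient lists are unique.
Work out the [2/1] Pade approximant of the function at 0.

Taylor coefficients needed (read off): a_0 = 2057/54, a_1 = -22627/27, a_2 = 2194819/162, a_3 = -1742279/9.
Write the denominator as Q(d) = 1 + q1*d. Requiring Q*f - P = O(d^4) with deg P <= 2 kills the coefficients of d^3..d^3 in Q*f:
  d^3: a_3 + q1*a_2 = 0, i.e. -1742279/9 + (2194819/162)*q1 = 0.
Solving this linear system: q1 = 1386/97.
The numerator is Q*f truncated at degree 2: P0 = a_0 = 2057/54; P1 = a_1 + q1*a_0 = -769318/2619; P2 = a_2 + q1*a_1 = 24731311/15714.

The Pade approximant has numerator coefficients [2057/54, -769318/2619, 24731311/15714]; denominator coefficients [1, 1386/97].


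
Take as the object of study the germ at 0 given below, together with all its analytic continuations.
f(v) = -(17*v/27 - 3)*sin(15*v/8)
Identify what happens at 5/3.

The point is a regular point.

There is no denominator, hence no pole anywhere.
The factor -sin(15*v/8) is entire.
So the germ continues analytically to 5/3.


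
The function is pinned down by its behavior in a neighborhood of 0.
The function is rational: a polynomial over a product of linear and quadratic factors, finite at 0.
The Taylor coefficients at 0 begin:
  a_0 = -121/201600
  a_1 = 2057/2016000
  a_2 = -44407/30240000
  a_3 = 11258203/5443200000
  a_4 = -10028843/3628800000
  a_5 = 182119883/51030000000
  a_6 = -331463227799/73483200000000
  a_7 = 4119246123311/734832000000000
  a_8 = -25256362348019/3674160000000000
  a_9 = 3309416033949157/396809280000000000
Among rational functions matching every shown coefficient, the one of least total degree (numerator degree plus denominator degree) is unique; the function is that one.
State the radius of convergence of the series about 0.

No rational of total degree below 8 reproduces all 10 coefficients; solving the [0/8] Pade equations on them gives f(σ) = -6/(7*(σ + 10/11)**2*(σ**2 - 2*σ + 12)**3), whose expansion matches every shown term.
Denominator factor (σ**2 - 2*σ + 12)^3: discriminant -44, complex-conjugate roots (1) + (sqrt(11))*i and (1) - (sqrt(11))*i; poles of order 3, moduli (2)*sqrt(3) and (2)*sqrt(3).
Denominator factor (σ + 10/11)^2: pole of order 2 at -10/11, modulus 10/11.
The radius of convergence is the smallest modulus among the singular points: 10/11.

The radius of convergence is 10/11.


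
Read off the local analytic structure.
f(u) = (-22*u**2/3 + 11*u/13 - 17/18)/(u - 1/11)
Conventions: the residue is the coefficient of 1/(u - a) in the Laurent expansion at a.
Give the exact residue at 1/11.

At the order-1 pole 1/11 set g(u) = (u - (1/11))*f(u) = -22*u**2/3 + 11*u/13 - 17/18.
Simple pole: residue = g(a) at a = 1/11, which is -2389/2574.

The residue is -2389/2574.


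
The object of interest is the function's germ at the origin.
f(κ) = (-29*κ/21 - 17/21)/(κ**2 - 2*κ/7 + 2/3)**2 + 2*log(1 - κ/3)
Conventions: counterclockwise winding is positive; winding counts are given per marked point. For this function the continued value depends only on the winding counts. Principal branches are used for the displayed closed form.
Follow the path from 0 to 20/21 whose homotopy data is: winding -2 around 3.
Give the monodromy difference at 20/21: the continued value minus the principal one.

The rational part is single-valued and drops out of the difference; each branch term changes only by its own monodromy.
(2)*log(1 - κ/(3)): each positive loop around 3 adds 2*pi*i to the log, so winding -2 contributes (2)*(-2)*2*pi*i = -(8)*pi*i.
Summing the contributions at κ = 20/21 gives -(8)*pi*i.

Continued minus principal equals -(8)*pi*i.


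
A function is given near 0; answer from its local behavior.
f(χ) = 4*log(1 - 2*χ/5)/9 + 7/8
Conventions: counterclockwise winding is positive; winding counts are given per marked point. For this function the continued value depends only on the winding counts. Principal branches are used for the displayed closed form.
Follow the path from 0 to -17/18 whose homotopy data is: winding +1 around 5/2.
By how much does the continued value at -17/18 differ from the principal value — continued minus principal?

Continued minus principal equals (8/9)*pi*i.

The rational part is single-valued and drops out of the difference; each branch term changes only by its own monodromy.
(4/9)*log(1 - χ/(5/2)): each positive loop around 5/2 adds 2*pi*i to the log, so winding +1 contributes (4/9)*(1)*2*pi*i = (8/9)*pi*i.
Summing the contributions at χ = -17/18 gives (8/9)*pi*i.


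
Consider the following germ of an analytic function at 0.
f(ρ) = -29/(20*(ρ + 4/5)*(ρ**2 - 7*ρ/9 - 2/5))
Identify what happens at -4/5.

The denominator factor ρ + 4/5 vanishes at -4/5 and appears to the power 1; the numerator there equals -29/20, nonzero, and no other factor vanishes.
Hence a pole whose order is the multiplicity, 1.

The point is a pole of order 1.


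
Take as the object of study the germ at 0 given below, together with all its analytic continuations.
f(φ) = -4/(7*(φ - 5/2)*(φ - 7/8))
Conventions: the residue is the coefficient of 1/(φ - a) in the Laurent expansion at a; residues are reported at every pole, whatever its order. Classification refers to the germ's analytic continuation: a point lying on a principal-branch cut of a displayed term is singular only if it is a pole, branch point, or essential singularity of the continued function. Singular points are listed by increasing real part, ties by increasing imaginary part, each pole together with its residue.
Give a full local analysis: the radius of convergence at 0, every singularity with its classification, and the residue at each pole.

Radius of convergence at 0: 7/8.
At 7/8: a pole of order 1; residue 32/91.
At 5/2: a pole of order 1; residue -32/91.

Denominator factor (φ - 7/8): pole of order 1 at 7/8, modulus 7/8.
Denominator factor (φ - 5/2): pole of order 1 at 5/2, modulus 5/2.
The radius of convergence is the smallest modulus among the singular points: 7/8.
At the order-1 pole 7/8 set g(φ) = (φ - (7/8))*f(φ) = -4/(7*(φ - 5/2)).
Simple pole: residue = g(a) at a = 7/8, which is 32/91.
At the order-1 pole 5/2 set g(φ) = (φ - (5/2))*f(φ) = -4/(7*(φ - 7/8)).
Simple pole: residue = g(a) at a = 5/2, which is -32/91.
List the singular points by increasing real part (a conjugate pair: the negative imaginary part first).


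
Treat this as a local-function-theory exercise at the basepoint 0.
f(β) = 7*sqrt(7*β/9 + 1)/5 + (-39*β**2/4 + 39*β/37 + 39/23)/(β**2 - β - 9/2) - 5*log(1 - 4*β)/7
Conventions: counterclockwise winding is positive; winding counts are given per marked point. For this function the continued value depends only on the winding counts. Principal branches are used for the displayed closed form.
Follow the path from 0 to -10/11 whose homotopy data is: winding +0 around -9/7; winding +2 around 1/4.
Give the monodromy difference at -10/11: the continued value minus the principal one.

Continued minus principal equals -(20/7)*pi*i.

The rational part is single-valued and drops out of the difference; each branch term changes only by its own monodromy.
(-5/7)*log(1 - β/(1/4)): each positive loop around 1/4 adds 2*pi*i to the log, so winding +2 contributes (-5/7)*(2)*2*pi*i = -(20/7)*pi*i.
(7/5)*sqrt(1 - β/(-9/7)): winding +0 is even, the square root returns to the same sheet, contribution 0.
Summing the contributions at β = -10/11 gives -(20/7)*pi*i.


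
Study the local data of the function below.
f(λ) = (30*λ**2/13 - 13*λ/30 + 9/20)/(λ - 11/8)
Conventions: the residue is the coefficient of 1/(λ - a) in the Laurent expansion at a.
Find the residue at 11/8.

At the order-1 pole 11/8 set g(λ) = (λ - (11/8))*f(λ) = 30*λ**2/13 - 13*λ/30 + 9/20.
Simple pole: residue = g(a) at a = 11/8, which is 5263/1248.

The residue is 5263/1248.


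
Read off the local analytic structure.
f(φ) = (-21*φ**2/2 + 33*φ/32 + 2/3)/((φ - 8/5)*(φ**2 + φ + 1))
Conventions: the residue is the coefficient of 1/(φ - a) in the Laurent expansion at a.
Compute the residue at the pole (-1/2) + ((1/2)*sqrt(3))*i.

The residue is (-8885/3096) + ((2155/12384)*sqrt(3))*i.

The factor φ**2 + φ + 1 splits as (φ - a)(φ - a') with a = (-1/2) + ((1/2)*sqrt(3))*i, a' = (-1/2) - ((1/2)*sqrt(3))*i. At the order-1 pole a set g(φ) = (φ - a)*f(φ) = [(-21*φ**2/2 + 33*φ/32 + 2/3)/(φ - 8/5)] / (φ - a').
Simple pole: residue = g(a) at a = (-1/2) + ((1/2)*sqrt(3))*i, which is (-8885/3096) + ((2155/12384)*sqrt(3))*i.


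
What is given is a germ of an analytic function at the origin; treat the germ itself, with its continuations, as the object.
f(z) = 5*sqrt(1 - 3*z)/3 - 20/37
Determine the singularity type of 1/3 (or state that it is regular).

The point is an algebraic (square-root) branch point.

The term (5/3)*sqrt(1 - z/(1/3)) has argument 1 - 1/3/(1/3) = 0 at 1/3: a square-root (algebraic, two-sheeted) branch point; the remaining terms are analytic or single-valued there.


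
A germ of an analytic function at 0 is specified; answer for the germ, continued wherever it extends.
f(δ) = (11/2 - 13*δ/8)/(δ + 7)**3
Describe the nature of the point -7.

The point is a pole of order 3.

The denominator factor δ + 7 vanishes at -7 and appears to the power 3; the numerator there equals 135/8, nonzero, and no other factor vanishes.
Hence a pole whose order is the multiplicity, 3.


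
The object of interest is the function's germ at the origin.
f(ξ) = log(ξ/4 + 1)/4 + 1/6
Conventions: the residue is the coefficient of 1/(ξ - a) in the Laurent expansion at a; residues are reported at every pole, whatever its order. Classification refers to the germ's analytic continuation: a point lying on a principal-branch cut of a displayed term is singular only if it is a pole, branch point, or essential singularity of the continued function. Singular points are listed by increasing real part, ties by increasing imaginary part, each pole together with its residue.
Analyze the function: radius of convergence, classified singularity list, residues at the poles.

Radius of convergence at 0: 4.
At -4: a logarithmic branch point.

Branch term (1/4)*log(1 - ξ/(-4)): its argument vanishes at ξ = -4, a logarithmic branch point, modulus 4.
The radius of convergence is the smallest modulus among the singular points: 4.


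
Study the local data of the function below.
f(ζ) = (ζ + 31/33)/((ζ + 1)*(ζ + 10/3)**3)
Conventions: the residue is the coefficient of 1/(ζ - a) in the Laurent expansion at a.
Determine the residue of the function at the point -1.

The residue is -18/3773.

At the order-1 pole -1 set g(ζ) = (ζ - (-1))*f(ζ) = (ζ + 31/33)/(ζ + 10/3)**3.
Simple pole: residue = g(a) at a = -1, which is -18/3773.


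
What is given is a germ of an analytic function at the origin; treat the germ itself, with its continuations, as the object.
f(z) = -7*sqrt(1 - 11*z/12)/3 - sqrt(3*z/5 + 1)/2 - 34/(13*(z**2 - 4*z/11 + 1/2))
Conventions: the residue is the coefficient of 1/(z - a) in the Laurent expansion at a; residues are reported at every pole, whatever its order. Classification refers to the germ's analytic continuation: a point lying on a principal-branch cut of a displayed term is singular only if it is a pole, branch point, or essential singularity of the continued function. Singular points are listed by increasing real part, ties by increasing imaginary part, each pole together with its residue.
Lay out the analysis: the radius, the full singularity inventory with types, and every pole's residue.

Denominator factor (z**2 - 4*z/11 + 1/2): discriminant -226/121, complex-conjugate roots (2/11) + ((1/22)*sqrt(226))*i and (2/11) - ((1/22)*sqrt(226))*i; poles of order 1, moduli (1/2)*sqrt(2) and (1/2)*sqrt(2).
Branch term (-7/3)*sqrt(1 - z/(12/11)): its argument vanishes at z = 12/11, a square-root branch point, modulus 12/11.
Branch term (-1/2)*sqrt(1 - z/(-5/3)): its argument vanishes at z = -5/3, a square-root branch point, modulus 5/3.
The radius of convergence is the smallest modulus among the singular points: (1/2)*sqrt(2).
The branch terms are analytic at (2/11) - ((1/22)*sqrt(226))*i and contribute nothing to the residue; only the rational part matters.
The factor z**2 - 4*z/11 + 1/2 splits as (z - a)(z - a') with a = (2/11) - ((1/22)*sqrt(226))*i, a' = (2/11) + ((1/22)*sqrt(226))*i. At the order-1 pole a set g(z) = (z - a)*(rational part) = [-34/13] / (z - a').
Simple pole: residue = g(a) at a = (2/11) - ((1/22)*sqrt(226))*i, which is -((187/1469)*sqrt(226))*i.
The branch terms are analytic at (2/11) + ((1/22)*sqrt(226))*i and contribute nothing to the residue; only the rational part matters.
The factor z**2 - 4*z/11 + 1/2 splits as (z - a)(z - a') with a = (2/11) + ((1/22)*sqrt(226))*i, a' = (2/11) - ((1/22)*sqrt(226))*i. At the order-1 pole a set g(z) = (z - a)*(rational part) = [-34/13] / (z - a').
Simple pole: residue = g(a) at a = (2/11) + ((1/22)*sqrt(226))*i, which is ((187/1469)*sqrt(226))*i.
List the singular points by increasing real part (a conjugate pair: the negative imaginary part first).

Radius of convergence at 0: (1/2)*sqrt(2).
At -5/3: an algebraic (square-root) branch point.
At (2/11) - ((1/22)*sqrt(226))*i: a pole of order 1; residue -((187/1469)*sqrt(226))*i.
At (2/11) + ((1/22)*sqrt(226))*i: a pole of order 1; residue ((187/1469)*sqrt(226))*i.
At 12/11: an algebraic (square-root) branch point.


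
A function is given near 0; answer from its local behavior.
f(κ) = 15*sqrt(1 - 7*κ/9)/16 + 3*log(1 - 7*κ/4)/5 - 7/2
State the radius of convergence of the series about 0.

Branch term (15/16)*sqrt(1 - κ/(9/7)): its argument vanishes at κ = 9/7, a square-root branch point, modulus 9/7.
Branch term (3/5)*log(1 - κ/(4/7)): its argument vanishes at κ = 4/7, a logarithmic branch point, modulus 4/7.
The radius of convergence is the smallest modulus among the singular points: 4/7.

The radius of convergence is 4/7.


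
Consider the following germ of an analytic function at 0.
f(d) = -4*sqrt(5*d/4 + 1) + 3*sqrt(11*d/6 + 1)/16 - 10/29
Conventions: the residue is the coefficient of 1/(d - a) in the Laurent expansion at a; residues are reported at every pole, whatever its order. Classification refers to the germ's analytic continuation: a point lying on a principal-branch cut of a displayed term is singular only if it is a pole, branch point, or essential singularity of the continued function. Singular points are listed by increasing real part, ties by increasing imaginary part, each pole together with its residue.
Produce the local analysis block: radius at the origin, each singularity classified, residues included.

Branch term (3/16)*sqrt(1 - d/(-6/11)): its argument vanishes at d = -6/11, a square-root branch point, modulus 6/11.
Branch term (-4)*sqrt(1 - d/(-4/5)): its argument vanishes at d = -4/5, a square-root branch point, modulus 4/5.
The radius of convergence is the smallest modulus among the singular points: 6/11.
List the singular points by increasing real part (a conjugate pair: the negative imaginary part first).

Radius of convergence at 0: 6/11.
At -4/5: an algebraic (square-root) branch point.
At -6/11: an algebraic (square-root) branch point.


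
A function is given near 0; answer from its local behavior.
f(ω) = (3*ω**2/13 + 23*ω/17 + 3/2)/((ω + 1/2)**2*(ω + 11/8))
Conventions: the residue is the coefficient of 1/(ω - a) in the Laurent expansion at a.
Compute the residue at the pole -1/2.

The residue is 1424/10829.

At the order-2 pole -1/2 set g(ω) = (ω - (-1/2))^2*f(ω) = (3*ω**2/13 + 23*ω/17 + 3/2)/(ω + 11/8).
Order-2 pole: residue = g'(a); g'(-1/2) = 1424/10829, so the residue is 1424/10829.


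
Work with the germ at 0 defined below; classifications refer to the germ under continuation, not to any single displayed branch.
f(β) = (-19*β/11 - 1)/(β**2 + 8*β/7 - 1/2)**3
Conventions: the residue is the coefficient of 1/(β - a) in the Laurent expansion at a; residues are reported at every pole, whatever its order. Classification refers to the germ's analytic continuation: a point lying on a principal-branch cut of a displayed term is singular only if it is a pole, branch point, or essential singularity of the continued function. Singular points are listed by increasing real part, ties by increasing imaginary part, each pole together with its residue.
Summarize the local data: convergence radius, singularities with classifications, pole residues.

Radius of convergence at 0: -4/7 + (9/14)*sqrt(2).
At -4/7 - (9/14)*sqrt(2): a pole of order 3; residue (2401/866052)*sqrt(2).
At -4/7 + (9/14)*sqrt(2): a pole of order 3; residue -(2401/866052)*sqrt(2).

Denominator factor (β**2 + 8*β/7 - 1/2)^3: discriminant 162/49, real irrational roots -4/7 + (9/14)*sqrt(2) and -4/7 - (9/14)*sqrt(2); poles of order 3, moduli -4/7 + (9/14)*sqrt(2) and 4/7 + (9/14)*sqrt(2).
The radius of convergence is the smallest modulus among the singular points: -4/7 + (9/14)*sqrt(2).
The factor β**2 + 8*β/7 - 1/2 splits as (β - a)(β - a') with a = -4/7 - (9/14)*sqrt(2), a' = -4/7 + (9/14)*sqrt(2). At the order-3 pole a set g(β) = (β - a)^3*f(β) = [-19*β/11 - 1] / (β - a')^3.
Order-3 pole: residue = g''(a)/2; g''(-4/7 - (9/14)*sqrt(2)) = (2401/433026)*sqrt(2), so the residue is (2401/866052)*sqrt(2).
The factor β**2 + 8*β/7 - 1/2 splits as (β - a)(β - a') with a = -4/7 + (9/14)*sqrt(2), a' = -4/7 - (9/14)*sqrt(2). At the order-3 pole a set g(β) = (β - a)^3*f(β) = [-19*β/11 - 1] / (β - a')^3.
Order-3 pole: residue = g''(a)/2; g''(-4/7 + (9/14)*sqrt(2)) = -(2401/433026)*sqrt(2), so the residue is -(2401/866052)*sqrt(2).
List the singular points by increasing real part (a conjugate pair: the negative imaginary part first).


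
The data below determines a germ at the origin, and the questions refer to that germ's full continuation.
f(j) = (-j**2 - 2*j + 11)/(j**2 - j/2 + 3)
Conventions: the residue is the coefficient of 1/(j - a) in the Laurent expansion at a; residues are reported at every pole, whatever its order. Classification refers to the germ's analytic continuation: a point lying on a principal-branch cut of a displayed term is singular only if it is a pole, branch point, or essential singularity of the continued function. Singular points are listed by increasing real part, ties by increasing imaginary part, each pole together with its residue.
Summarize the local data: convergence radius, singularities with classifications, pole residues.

Denominator factor (j**2 - j/2 + 3): discriminant -47/4, complex-conjugate roots (1/4) + ((1/4)*sqrt(47))*i and (1/4) - ((1/4)*sqrt(47))*i; poles of order 1, moduli sqrt(3) and sqrt(3).
The radius of convergence is the smallest modulus among the singular points: sqrt(3).
The factor j**2 - j/2 + 3 splits as (j - a)(j - a') with a = (1/4) - ((1/4)*sqrt(47))*i, a' = (1/4) + ((1/4)*sqrt(47))*i. At the order-1 pole a set g(j) = (j - a)*f(j) = [-j**2 - 2*j + 11] / (j - a').
Simple pole: residue = g(a) at a = (1/4) - ((1/4)*sqrt(47))*i, which is (-5/4) + ((107/188)*sqrt(47))*i.
The factor j**2 - j/2 + 3 splits as (j - a)(j - a') with a = (1/4) + ((1/4)*sqrt(47))*i, a' = (1/4) - ((1/4)*sqrt(47))*i. At the order-1 pole a set g(j) = (j - a)*f(j) = [-j**2 - 2*j + 11] / (j - a').
Simple pole: residue = g(a) at a = (1/4) + ((1/4)*sqrt(47))*i, which is (-5/4) - ((107/188)*sqrt(47))*i.
List the singular points by increasing real part (a conjugate pair: the negative imaginary part first).

Radius of convergence at 0: sqrt(3).
At (1/4) - ((1/4)*sqrt(47))*i: a pole of order 1; residue (-5/4) + ((107/188)*sqrt(47))*i.
At (1/4) + ((1/4)*sqrt(47))*i: a pole of order 1; residue (-5/4) - ((107/188)*sqrt(47))*i.


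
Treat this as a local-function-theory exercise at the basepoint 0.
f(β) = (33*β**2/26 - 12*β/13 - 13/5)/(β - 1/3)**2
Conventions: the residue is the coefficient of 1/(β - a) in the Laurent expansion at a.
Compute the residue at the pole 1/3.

The residue is -1/13.

At the order-2 pole 1/3 set g(β) = (β - (1/3))^2*f(β) = 33*β**2/26 - 12*β/13 - 13/5.
Order-2 pole: residue = g'(a); g'(1/3) = -1/13, so the residue is -1/13.


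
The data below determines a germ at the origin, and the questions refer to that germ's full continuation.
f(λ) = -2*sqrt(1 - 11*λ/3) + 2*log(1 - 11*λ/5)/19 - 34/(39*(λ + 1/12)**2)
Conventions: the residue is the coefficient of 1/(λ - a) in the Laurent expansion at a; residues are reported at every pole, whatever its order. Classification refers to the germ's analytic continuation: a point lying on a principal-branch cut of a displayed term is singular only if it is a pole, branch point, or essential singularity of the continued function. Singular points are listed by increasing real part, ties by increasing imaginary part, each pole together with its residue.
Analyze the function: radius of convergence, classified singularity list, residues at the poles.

Denominator factor (λ + 1/12)^2: pole of order 2 at -1/12, modulus 1/12.
Branch term (2/19)*log(1 - λ/(5/11)): its argument vanishes at λ = 5/11, a logarithmic branch point, modulus 5/11.
Branch term (-2)*sqrt(1 - λ/(3/11)): its argument vanishes at λ = 3/11, a square-root branch point, modulus 3/11.
The radius of convergence is the smallest modulus among the singular points: 1/12.
The branch terms are analytic at -1/12 and contribute nothing to the residue; only the rational part matters.
At the order-2 pole -1/12 set g(λ) = (λ - (-1/12))^2*(rational part) = -34/39.
Order-2 pole: residue = g'(a); g'(-1/12) = 0, so the residue is 0.
List the singular points by increasing real part (a conjugate pair: the negative imaginary part first).

Radius of convergence at 0: 1/12.
At -1/12: a pole of order 2; residue 0.
At 3/11: an algebraic (square-root) branch point.
At 5/11: a logarithmic branch point.


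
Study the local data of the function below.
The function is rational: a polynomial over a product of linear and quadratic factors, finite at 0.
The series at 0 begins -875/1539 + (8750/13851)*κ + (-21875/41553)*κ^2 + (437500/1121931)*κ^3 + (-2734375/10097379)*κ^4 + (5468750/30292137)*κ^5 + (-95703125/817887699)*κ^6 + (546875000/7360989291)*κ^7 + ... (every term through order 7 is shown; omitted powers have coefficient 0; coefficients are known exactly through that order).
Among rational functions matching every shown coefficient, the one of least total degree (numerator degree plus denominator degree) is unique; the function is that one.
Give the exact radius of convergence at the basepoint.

No rational of total degree below 2 reproduces all 8 coefficients; solving the [0/2] Pade equations on them gives f(κ) = -35/(19*(κ + 9/5)**2), whose expansion matches every shown term.
Denominator factor (κ + 9/5)^2: pole of order 2 at -9/5, modulus 9/5.
The radius of convergence is the smallest modulus among the singular points: 9/5.

The radius of convergence is 9/5.


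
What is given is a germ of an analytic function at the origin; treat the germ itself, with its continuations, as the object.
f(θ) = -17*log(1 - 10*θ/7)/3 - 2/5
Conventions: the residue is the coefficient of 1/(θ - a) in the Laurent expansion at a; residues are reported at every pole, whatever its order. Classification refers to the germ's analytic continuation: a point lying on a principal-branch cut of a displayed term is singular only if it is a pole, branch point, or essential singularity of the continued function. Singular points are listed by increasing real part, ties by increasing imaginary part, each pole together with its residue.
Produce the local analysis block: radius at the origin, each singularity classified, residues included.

Branch term (-17/3)*log(1 - θ/(7/10)): its argument vanishes at θ = 7/10, a logarithmic branch point, modulus 7/10.
The radius of convergence is the smallest modulus among the singular points: 7/10.

Radius of convergence at 0: 7/10.
At 7/10: a logarithmic branch point.


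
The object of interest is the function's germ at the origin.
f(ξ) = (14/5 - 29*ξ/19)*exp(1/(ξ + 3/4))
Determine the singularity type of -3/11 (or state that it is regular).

The point is a regular point.

There is no denominator, hence no pole anywhere.
The essential point of exp(1/(ξ - (-3/4))) is -3/4, not -3/11.
So the germ continues analytically to -3/11.


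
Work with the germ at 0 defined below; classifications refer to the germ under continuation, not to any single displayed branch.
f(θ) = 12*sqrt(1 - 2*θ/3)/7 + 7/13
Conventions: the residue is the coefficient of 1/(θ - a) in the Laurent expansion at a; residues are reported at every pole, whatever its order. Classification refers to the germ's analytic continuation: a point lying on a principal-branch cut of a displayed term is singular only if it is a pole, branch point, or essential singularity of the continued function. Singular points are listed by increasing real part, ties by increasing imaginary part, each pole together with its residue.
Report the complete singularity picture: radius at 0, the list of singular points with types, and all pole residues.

Radius of convergence at 0: 3/2.
At 3/2: an algebraic (square-root) branch point.

Branch term (12/7)*sqrt(1 - θ/(3/2)): its argument vanishes at θ = 3/2, a square-root branch point, modulus 3/2.
The radius of convergence is the smallest modulus among the singular points: 3/2.


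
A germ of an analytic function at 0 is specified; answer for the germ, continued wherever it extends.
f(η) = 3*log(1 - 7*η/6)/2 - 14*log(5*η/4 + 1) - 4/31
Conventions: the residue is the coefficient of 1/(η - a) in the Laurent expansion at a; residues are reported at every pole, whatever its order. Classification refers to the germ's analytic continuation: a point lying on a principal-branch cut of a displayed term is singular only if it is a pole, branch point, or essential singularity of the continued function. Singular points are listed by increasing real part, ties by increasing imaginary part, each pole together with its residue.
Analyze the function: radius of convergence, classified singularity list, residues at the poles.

Radius of convergence at 0: 4/5.
At -4/5: a logarithmic branch point.
At 6/7: a logarithmic branch point.

Branch term (3/2)*log(1 - η/(6/7)): its argument vanishes at η = 6/7, a logarithmic branch point, modulus 6/7.
Branch term (-14)*log(1 - η/(-4/5)): its argument vanishes at η = -4/5, a logarithmic branch point, modulus 4/5.
The radius of convergence is the smallest modulus among the singular points: 4/5.
List the singular points by increasing real part (a conjugate pair: the negative imaginary part first).


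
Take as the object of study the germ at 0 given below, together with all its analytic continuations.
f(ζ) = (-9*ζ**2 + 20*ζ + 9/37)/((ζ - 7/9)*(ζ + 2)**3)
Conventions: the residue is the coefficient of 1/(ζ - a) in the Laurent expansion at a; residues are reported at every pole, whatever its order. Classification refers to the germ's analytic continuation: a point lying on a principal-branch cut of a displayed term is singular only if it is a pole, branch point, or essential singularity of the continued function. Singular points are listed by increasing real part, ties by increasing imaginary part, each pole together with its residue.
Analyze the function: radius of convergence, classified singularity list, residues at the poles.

Radius of convergence at 0: 7/9.
At -2: a pole of order 3; residue -279288/578125.
At 7/9: a pole of order 1; residue 279288/578125.

Denominator factor (ζ + 2)^3: pole of order 3 at -2, modulus 2.
Denominator factor (ζ - 7/9): pole of order 1 at 7/9, modulus 7/9.
The radius of convergence is the smallest modulus among the singular points: 7/9.
At the order-3 pole -2 set g(ζ) = (ζ - (-2))^3*f(ζ) = (-9*ζ**2 + 20*ζ + 9/37)/(ζ - 7/9).
Order-3 pole: residue = g''(a)/2; g''(-2) = -558576/578125, so the residue is -279288/578125.
At the order-1 pole 7/9 set g(ζ) = (ζ - (7/9))*f(ζ) = (-9*ζ**2 + 20*ζ + 9/37)/(ζ + 2)**3.
Simple pole: residue = g(a) at a = 7/9, which is 279288/578125.
List the singular points by increasing real part (a conjugate pair: the negative imaginary part first).


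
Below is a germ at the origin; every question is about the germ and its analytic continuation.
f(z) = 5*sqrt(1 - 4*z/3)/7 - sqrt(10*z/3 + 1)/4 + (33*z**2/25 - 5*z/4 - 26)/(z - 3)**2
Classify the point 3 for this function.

The denominator factor z - 3 vanishes at 3 and appears to the power 2; the numerator there equals -1787/100, nonzero, and no other factor vanishes.
The branch terms are analytic at this point.
Hence a pole whose order is the multiplicity, 2.

The point is a pole of order 2.


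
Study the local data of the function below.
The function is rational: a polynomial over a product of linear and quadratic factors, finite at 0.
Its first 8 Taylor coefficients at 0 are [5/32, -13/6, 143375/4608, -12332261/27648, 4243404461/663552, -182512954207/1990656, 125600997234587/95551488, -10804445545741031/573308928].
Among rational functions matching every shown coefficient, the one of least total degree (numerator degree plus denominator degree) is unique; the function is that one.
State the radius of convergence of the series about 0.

The radius of convergence is -9/16 + (1/48)*sqrt(921).

No rational of total degree below 5 reproduces all 8 coefficients; solving the [1/4] Pade equations on them gives f(ψ) = (ψ - 15/8)/((ψ - 12)**2*(ψ**2 - 9*ψ/8 - 1/12)), whose expansion matches every shown term.
Denominator factor (ψ**2 - 9*ψ/8 - 1/12): discriminant 307/192, real irrational roots 9/16 + (1/48)*sqrt(921) and 9/16 - (1/48)*sqrt(921); poles of order 1, moduli 9/16 + (1/48)*sqrt(921) and -9/16 + (1/48)*sqrt(921).
Denominator factor (ψ - 12)^2: pole of order 2 at 12, modulus 12.
The radius of convergence is the smallest modulus among the singular points: -9/16 + (1/48)*sqrt(921).


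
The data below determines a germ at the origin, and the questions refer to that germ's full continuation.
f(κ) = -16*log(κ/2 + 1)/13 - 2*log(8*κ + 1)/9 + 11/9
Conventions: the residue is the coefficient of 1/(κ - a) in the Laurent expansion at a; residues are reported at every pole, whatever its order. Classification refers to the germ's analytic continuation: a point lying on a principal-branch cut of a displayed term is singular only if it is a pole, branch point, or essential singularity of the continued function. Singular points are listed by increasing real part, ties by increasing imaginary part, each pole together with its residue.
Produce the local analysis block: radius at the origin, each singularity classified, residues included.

Radius of convergence at 0: 1/8.
At -2: a logarithmic branch point.
At -1/8: a logarithmic branch point.

Branch term (-16/13)*log(1 - κ/(-2)): its argument vanishes at κ = -2, a logarithmic branch point, modulus 2.
Branch term (-2/9)*log(1 - κ/(-1/8)): its argument vanishes at κ = -1/8, a logarithmic branch point, modulus 1/8.
The radius of convergence is the smallest modulus among the singular points: 1/8.
List the singular points by increasing real part (a conjugate pair: the negative imaginary part first).


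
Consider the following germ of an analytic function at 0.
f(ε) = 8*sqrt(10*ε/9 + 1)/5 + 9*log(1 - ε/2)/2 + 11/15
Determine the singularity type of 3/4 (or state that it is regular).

The point is a regular point.

There is no denominator, hence no pole anywhere.
Branch term sqrt(1 - ε/(-9/10)): argument at 3/4 is 11/6, nonzero, so 3/4 is not its branch point (a point on a principal cut is still regular for the continued germ).
Branch term log(1 - ε/(2)): argument at 3/4 is 5/8, nonzero, so 3/4 is not its branch point (a point on a principal cut is still regular for the continued germ).
So the germ continues analytically to 3/4.


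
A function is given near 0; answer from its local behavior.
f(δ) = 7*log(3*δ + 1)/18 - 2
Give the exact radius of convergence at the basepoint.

Branch term (7/18)*log(1 - δ/(-1/3)): its argument vanishes at δ = -1/3, a logarithmic branch point, modulus 1/3.
The radius of convergence is the smallest modulus among the singular points: 1/3.

The radius of convergence is 1/3.


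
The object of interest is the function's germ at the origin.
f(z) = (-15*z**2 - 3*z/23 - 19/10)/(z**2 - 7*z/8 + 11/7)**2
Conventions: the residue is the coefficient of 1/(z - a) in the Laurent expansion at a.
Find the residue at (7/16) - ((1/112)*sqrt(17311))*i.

The factor z**2 - 7*z/8 + 11/7 splits as (z - a)(z - a') with a = (7/16) - ((1/112)*sqrt(17311))*i, a' = (7/16) + ((1/112)*sqrt(17311))*i. At the order-2 pole a set g(z) = (z - a)^2*f(z) = [-15*z**2 - 3*z/23 - 19/10] / (z - a')^2.
Order-2 pole: residue = g'(a); g'((7/16) - ((1/112)*sqrt(17311))*i) = -((21043648/703308835)*sqrt(17311))*i, so the residue is -((21043648/703308835)*sqrt(17311))*i.

The residue is -((21043648/703308835)*sqrt(17311))*i.


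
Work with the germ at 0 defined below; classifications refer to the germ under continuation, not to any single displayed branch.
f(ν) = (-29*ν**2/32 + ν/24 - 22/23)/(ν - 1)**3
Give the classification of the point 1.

The point is a pole of order 3.

The denominator factor ν - 1 vanishes at 1 and appears to the power 3; the numerator there equals -4021/2208, nonzero, and no other factor vanishes.
Hence a pole whose order is the multiplicity, 3.


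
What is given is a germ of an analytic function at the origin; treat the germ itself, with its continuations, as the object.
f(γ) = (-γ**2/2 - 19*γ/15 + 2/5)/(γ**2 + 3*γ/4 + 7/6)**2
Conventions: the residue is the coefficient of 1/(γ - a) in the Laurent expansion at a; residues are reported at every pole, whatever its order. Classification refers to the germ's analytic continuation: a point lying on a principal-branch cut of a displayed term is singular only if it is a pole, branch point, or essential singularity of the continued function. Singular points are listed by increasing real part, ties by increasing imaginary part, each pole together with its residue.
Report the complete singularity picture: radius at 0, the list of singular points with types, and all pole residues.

Radius of convergence at 0: (1/6)*sqrt(42).
At (-3/8) - ((1/24)*sqrt(591))*i: a pole of order 2; residue ((112/38809)*sqrt(591))*i.
At (-3/8) + ((1/24)*sqrt(591))*i: a pole of order 2; residue -((112/38809)*sqrt(591))*i.

Denominator factor (γ**2 + 3*γ/4 + 7/6)^2: discriminant -197/48, complex-conjugate roots (-3/8) + ((1/24)*sqrt(591))*i and (-3/8) - ((1/24)*sqrt(591))*i; poles of order 2, moduli (1/6)*sqrt(42) and (1/6)*sqrt(42).
The radius of convergence is the smallest modulus among the singular points: (1/6)*sqrt(42).
The factor γ**2 + 3*γ/4 + 7/6 splits as (γ - a)(γ - a') with a = (-3/8) - ((1/24)*sqrt(591))*i, a' = (-3/8) + ((1/24)*sqrt(591))*i. At the order-2 pole a set g(γ) = (γ - a)^2*f(γ) = [-γ**2/2 - 19*γ/15 + 2/5] / (γ - a')^2.
Order-2 pole: residue = g'(a); g'((-3/8) - ((1/24)*sqrt(591))*i) = ((112/38809)*sqrt(591))*i, so the residue is ((112/38809)*sqrt(591))*i.
The factor γ**2 + 3*γ/4 + 7/6 splits as (γ - a)(γ - a') with a = (-3/8) + ((1/24)*sqrt(591))*i, a' = (-3/8) - ((1/24)*sqrt(591))*i. At the order-2 pole a set g(γ) = (γ - a)^2*f(γ) = [-γ**2/2 - 19*γ/15 + 2/5] / (γ - a')^2.
Order-2 pole: residue = g'(a); g'((-3/8) + ((1/24)*sqrt(591))*i) = -((112/38809)*sqrt(591))*i, so the residue is -((112/38809)*sqrt(591))*i.
List the singular points by increasing real part (a conjugate pair: the negative imaginary part first).


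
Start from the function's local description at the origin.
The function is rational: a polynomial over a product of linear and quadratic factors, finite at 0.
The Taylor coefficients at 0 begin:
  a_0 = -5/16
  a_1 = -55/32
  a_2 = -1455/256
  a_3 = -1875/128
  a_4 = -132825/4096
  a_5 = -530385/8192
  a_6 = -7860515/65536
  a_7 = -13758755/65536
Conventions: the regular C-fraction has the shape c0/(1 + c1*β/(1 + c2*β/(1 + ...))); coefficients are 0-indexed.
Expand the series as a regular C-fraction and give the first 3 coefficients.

Taylor coefficients (read off): a_0 = -5/16, a_1 = -55/32, a_2 = -1455/256.
c0 = a_0 = -5/16. Peel one level at a time: if S = 1 + c*β/S' with S'(0) = 1, then c is the β-coefficient of S and S' = c*β/(S - 1).
S_1 = c0/f = 1 + (-11/2)*β + (193/16)*β^2 + ...; c1 = -11/2.
S_2 = c1*β/(S_1 - 1) = 1 + (193/88)*β + ...; c2 = 193/88.

The regular C-fraction coefficients are [-5/16, -11/2, 193/88].
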